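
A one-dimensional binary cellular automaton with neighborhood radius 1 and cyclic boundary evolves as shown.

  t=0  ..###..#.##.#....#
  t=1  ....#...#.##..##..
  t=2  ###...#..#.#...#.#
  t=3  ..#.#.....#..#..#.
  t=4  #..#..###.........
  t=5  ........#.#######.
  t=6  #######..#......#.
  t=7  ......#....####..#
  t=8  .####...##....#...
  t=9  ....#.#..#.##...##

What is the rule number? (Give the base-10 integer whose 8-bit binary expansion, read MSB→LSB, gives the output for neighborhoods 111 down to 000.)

  nb ###: next=.  (t=0,i=3, bit7=0)
  nb ##.: next=#  (t=0,i=4, bit6=1)
  nb #.#: next=#  (t=0,i=8, bit5=1)
  nb #..: next=.  (t=0,i=0, bit4=0)
  nb .##: next=.  (t=0,i=2, bit3=0)
  nb .#.: next=.  (t=0,i=7, bit2=0)
  nb ..#: next=.  (t=0,i=1, bit1=0)
  nb ...: next=#  (t=0,i=14, bit0=1)
  bits 01100001 = 97

97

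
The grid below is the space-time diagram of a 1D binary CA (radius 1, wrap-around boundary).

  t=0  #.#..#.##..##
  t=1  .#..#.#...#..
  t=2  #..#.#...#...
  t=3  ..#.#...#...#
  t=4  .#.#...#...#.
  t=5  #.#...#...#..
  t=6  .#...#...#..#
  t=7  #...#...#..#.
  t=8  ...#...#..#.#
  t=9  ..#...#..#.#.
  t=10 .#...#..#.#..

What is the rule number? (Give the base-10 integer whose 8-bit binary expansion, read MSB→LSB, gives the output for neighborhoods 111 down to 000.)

  [7] ### => .  t=0,i=12
  [6] ##. => .  t=0,i=0
  [5] #.# => #  t=0,i=1
  [4] #.. => .  t=0,i=3
  [3] .## => .  t=0,i=7
  [2] .#. => .  t=0,i=2
  [1] ..# => #  t=0,i=4
  [0] ... => .  t=1,i=8
  bits 00100010 = 34

34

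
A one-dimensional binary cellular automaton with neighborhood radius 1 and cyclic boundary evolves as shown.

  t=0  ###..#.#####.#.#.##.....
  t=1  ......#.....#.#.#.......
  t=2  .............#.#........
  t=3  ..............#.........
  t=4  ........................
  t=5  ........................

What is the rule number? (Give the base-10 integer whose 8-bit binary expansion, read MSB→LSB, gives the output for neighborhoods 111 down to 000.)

  ### -> .   bit 7 = 0  t=0,i=1
  ##. -> .   bit 6 = 0  t=0,i=2
  #.# -> #   bit 5 = 1  t=0,i=6
  #.. -> .   bit 4 = 0  t=0,i=3
  .## -> .   bit 3 = 0  t=0,i=0
  .#. -> .   bit 2 = 0  t=0,i=5
  ..# -> .   bit 1 = 0  t=0,i=4
  ... -> .   bit 0 = 0  t=0,i=20
  bits 00100000 = 32

32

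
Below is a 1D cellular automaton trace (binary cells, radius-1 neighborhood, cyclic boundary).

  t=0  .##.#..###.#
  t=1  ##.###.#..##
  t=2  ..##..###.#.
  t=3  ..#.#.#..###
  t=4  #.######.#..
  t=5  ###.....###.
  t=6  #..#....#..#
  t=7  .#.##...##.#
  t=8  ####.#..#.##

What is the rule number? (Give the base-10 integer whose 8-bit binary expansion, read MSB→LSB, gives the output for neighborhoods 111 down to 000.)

  nb ###: next=.  (t=0,i=8, bit7=0)
  nb ##.: next=.  (t=0,i=2, bit6=0)
  nb #.#: next=#  (t=0,i=0, bit5=1)
  nb #..: next=#  (t=0,i=5, bit4=1)
  nb .##: next=#  (t=0,i=1, bit3=1)
  nb .#.: next=#  (t=0,i=4, bit2=1)
  nb ..#: next=.  (t=0,i=6, bit1=0)
  nb ...: next=.  (t=2,i=0, bit0=0)
  bits 00111100 = 60

60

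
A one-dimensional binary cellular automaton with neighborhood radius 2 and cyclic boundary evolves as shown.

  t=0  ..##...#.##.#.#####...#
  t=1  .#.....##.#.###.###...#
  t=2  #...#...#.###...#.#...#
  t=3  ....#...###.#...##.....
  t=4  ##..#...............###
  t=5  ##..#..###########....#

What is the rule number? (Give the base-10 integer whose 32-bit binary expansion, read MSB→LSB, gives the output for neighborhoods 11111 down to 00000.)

3500682289

  nb #####: next=#  (t=0,i=16, bit31=1)
  nb ####.: next=#  (t=0,i=17, bit30=1)
  nb ###.#: next=.  (t=1,i=14, bit29=0)
  nb ###..: next=#  (t=0,i=18, bit28=1)
  nb ##.##: next=.  (t=1,i=15, bit27=0)
  nb ##.#.: next=.  (t=0,i=11, bit26=0)
  nb ##..#: next=.  (t=4,i=2, bit25=0)
  nb ##...: next=.  (t=0,i=4, bit24=0)
  nb #.###: next=#  (t=0,i=14, bit23=1)
  nb #.##.: next=.  (t=0,i=9, bit22=0)
  nb #.#.#: next=#  (t=0,i=12, bit21=1)
  nb #.#..: next=.  (t=1,i=1, bit20=0)
  nb #..##: next=#  (t=0,i=1, bit19=1)
  nb #..#.: next=.  (t=4,i=3, bit18=0)
  nb #...#: next=.  (t=0,i=5, bit17=0)
  nb #....: next=.  (t=1,i=3, bit16=0)
  nb .####: next=.  (t=0,i=15, bit15=0)
  nb .###.: next=.  (t=1,i=13, bit14=0)
  nb .##.#: next=#  (t=0,i=10, bit13=1)
  nb .##..: next=.  (t=0,i=3, bit12=0)
  nb .#.##: next=#  (t=0,i=8, bit11=1)
  nb .#.#.: next=#  (t=1,i=0, bit10=1)
  nb .#..#: next=.  (t=0,i=0, bit9=0)
  nb .#...: next=.  (t=1,i=2, bit8=0)
  nb ..###: next=.  (t=3,i=8, bit7=0)
  nb ..##.: next=.  (t=0,i=2, bit6=0)
  nb ..#.#: next=#  (t=0,i=7, bit5=1)
  nb ..#..: next=#  (t=0,i=22, bit4=1)
  nb ...##: next=.  (t=1,i=6, bit3=0)
  nb ...#.: next=.  (t=0,i=6, bit2=0)
  nb ....#: next=.  (t=1,i=5, bit1=0)
  nb .....: next=#  (t=1,i=4, bit0=1)
  bits 11010000101010000010110000110001 = 3500682289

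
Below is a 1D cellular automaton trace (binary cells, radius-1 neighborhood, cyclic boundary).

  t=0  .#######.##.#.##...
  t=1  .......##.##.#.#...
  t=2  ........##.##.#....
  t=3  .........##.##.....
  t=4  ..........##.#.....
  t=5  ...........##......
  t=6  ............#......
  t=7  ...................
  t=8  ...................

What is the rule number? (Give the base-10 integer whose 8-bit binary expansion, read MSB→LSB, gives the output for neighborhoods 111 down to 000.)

96

  ###|.  b7=0 t=0,i=2
  ##.|#  b6=1 t=0,i=7
  #.#|#  b5=1 t=0,i=8
  #..|.  b4=0 t=0,i=16
  .##|.  b3=0 t=0,i=1
  .#.|.  b2=0 t=0,i=12
  ..#|.  b1=0 t=0,i=0
  ...|.  b0=0 t=0,i=17
  bits 01100000 = 96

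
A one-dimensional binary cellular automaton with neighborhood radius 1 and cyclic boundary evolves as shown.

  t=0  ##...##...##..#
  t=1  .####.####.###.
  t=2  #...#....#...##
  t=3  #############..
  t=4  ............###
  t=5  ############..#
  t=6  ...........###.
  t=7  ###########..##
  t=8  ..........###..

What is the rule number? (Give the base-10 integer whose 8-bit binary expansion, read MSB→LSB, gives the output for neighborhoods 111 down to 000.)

  [7] ### => .  t=0,i=0
  [6] ##. => #  t=0,i=1
  [5] #.# => .  t=1,i=5
  [4] #.. => #  t=0,i=2
  [3] .## => .  t=0,i=5
  [2] .#. => #  t=2,i=4
  [1] ..# => #  t=0,i=4
  [0] ... => #  t=0,i=3
  bits 01010111 = 87

87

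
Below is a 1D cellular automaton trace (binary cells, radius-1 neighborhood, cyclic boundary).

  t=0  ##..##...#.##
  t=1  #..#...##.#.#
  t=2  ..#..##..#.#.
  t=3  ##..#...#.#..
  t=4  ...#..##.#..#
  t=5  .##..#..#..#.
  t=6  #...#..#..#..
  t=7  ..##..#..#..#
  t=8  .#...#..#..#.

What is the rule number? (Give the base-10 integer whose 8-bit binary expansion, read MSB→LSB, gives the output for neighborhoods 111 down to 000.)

  ### -> #   bit 7 = 1  t=0,i=0
  ##. -> .   bit 6 = 0  t=0,i=1
  #.# -> #   bit 5 = 1  t=0,i=10
  #.. -> .   bit 4 = 0  t=0,i=2
  .## -> .   bit 3 = 0  t=0,i=4
  .#. -> .   bit 2 = 0  t=0,i=9
  ..# -> #   bit 1 = 1  t=0,i=3
  ... -> #   bit 0 = 1  t=0,i=7
  bits 10100011 = 163

163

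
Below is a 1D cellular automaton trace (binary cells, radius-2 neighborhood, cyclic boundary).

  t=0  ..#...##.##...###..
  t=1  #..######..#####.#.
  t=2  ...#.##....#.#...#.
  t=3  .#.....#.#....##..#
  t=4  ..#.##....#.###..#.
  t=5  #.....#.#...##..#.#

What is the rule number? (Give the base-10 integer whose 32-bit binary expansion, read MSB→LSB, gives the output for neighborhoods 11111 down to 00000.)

2309382603

  [31] ##### => #  t=1,i=5
  [30] ####. => .  t=1,i=7
  [29] ###.# => .  t=1,i=15
  [28] ###.. => .  t=0,i=16
  [27] ##.## => #  t=0,i=8
  [26] ##.#. => .  t=1,i=16
  [25] ##..# => .  t=1,i=9
  [24] ##... => #  t=0,i=11
  [23] #.### => #  t=4,i=12
  [22] #.##. => .  t=0,i=9
  [21] #.#.# => #  t=1,i=17
  [20] #.#.. => .  t=1,i=0
  [19] #..## => .  t=1,i=2
  [18] #..#. => #  t=3,i=17
  [17] #...# => #  t=0,i=4
  [16] #.... => .  t=0,i=18
  [15] .#### => .  t=1,i=4
  [14] .###. => #  t=0,i=15
  [13] .##.# => #  t=0,i=7
  [12] .##.. => .  t=0,i=10
  [11] .#.## => .  t=2,i=4
  [10] .#.#. => .  t=1,i=18
  [9] .#..# => .  t=1,i=1
  [8] .#... => #  t=0,i=3
  [7] ..### => #  t=0,i=14
  [6] ..##. => #  t=0,i=6
  [5] ..#.# => .  t=2,i=3
  [4] ..#.. => .  t=0,i=2
  [3] ...## => #  t=0,i=5
  [2] ...#. => .  t=0,i=1
  [1] ....# => #  t=0,i=0
  [0] ..... => #  t=3,i=4
  bits 10001001101001100110000111001011 = 2309382603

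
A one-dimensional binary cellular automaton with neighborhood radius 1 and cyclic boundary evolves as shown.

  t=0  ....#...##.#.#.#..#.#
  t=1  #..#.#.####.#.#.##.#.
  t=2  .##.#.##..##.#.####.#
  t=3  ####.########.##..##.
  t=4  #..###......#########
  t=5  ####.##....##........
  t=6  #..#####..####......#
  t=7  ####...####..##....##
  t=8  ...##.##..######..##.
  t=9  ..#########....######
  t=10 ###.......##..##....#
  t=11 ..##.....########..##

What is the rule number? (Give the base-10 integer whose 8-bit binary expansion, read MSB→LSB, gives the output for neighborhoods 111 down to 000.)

122

  ### -> .   bit 7 = 0  t=1,i=8
  ##. -> #   bit 6 = 1  t=0,i=9
  #.# -> #   bit 5 = 1  t=0,i=10
  #.. -> #   bit 4 = 1  t=0,i=0
  .## -> #   bit 3 = 1  t=0,i=8
  .#. -> .   bit 2 = 0  t=0,i=4
  ..# -> #   bit 1 = 1  t=0,i=3
  ... -> .   bit 0 = 0  t=0,i=1
  bits 01111010 = 122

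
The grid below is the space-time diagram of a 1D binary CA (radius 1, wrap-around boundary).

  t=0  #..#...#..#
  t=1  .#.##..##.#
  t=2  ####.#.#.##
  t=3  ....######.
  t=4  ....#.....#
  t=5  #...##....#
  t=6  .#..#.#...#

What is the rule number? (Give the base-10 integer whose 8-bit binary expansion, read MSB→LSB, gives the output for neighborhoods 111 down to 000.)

60

  [7] ### => .  t=2,i=0
  [6] ##. => .  t=0,i=0
  [5] #.# => #  t=1,i=0
  [4] #.. => #  t=0,i=1
  [3] .## => #  t=0,i=10
  [2] .#. => #  t=0,i=3
  [1] ..# => .  t=0,i=2
  [0] ... => .  t=0,i=5
  bits 00111100 = 60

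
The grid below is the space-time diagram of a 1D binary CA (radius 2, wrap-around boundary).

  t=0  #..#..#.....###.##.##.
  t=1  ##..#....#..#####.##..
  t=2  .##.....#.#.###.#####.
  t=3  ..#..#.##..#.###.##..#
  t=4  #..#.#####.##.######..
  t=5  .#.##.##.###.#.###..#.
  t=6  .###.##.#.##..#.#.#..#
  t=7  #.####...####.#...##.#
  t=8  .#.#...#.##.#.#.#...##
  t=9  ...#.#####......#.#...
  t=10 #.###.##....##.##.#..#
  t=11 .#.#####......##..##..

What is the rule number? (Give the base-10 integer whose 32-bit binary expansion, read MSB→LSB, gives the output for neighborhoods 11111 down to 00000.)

  nb #####: next=#  (t=1,i=14, bit31=1)
  nb ####.: next=.  (t=1,i=15, bit30=0)
  nb ###.#: next=#  (t=0,i=14, bit29=1)
  nb ###..: next=.  (t=2,i=20, bit28=0)
  nb ##.##: next=#  (t=0,i=15, bit27=1)
  nb ##.#.: next=.  (t=0,i=21, bit26=0)
  nb ##..#: next=#  (t=1,i=2, bit25=1)
  nb ##...: next=.  (t=2,i=3, bit24=0)
  nb #.###: next=.  (t=2,i=12, bit23=0)
  nb #.##.: next=#  (t=0,i=16, bit22=1)
  nb #.#.#: next=.  (t=2,i=10, bit21=0)
  nb #.#..: next=#  (t=0,i=0, bit20=1)
  nb #..##: next=.  (t=1,i=11, bit19=0)
  nb #..#.: next=.  (t=0,i=2, bit18=0)
  nb #...#: next=#  (t=7,i=7, bit17=1)
  nb #....: next=.  (t=0,i=8, bit16=0)
  nb .####: next=#  (t=1,i=13, bit15=1)
  nb .###.: next=#  (t=0,i=13, bit14=1)
  nb .##.#: next=.  (t=0,i=17, bit13=0)
  nb .##..: next=#  (t=1,i=1, bit12=1)
  nb .#.##: next=#  (t=2,i=11, bit11=1)
  nb .#.#.: next=.  (t=2,i=9, bit10=0)
  nb .#..#: next=#  (t=0,i=1, bit9=1)
  nb .#...: next=.  (t=0,i=7, bit8=0)
  nb ..###: next=#  (t=0,i=12, bit7=1)
  nb ..##.: next=.  (t=1,i=0, bit6=0)
  nb ..#.#: next=#  (t=2,i=8, bit5=1)
  nb ..#..: next=.  (t=0,i=3, bit4=0)
  nb ...##: next=.  (t=0,i=11, bit3=0)
  nb ...#.: next=#  (t=1,i=8, bit2=1)
  nb ....#: next=.  (t=0,i=10, bit1=0)
  nb .....: next=#  (t=0,i=9, bit0=1)
  bits 10101010010100101101101010100101 = 2857556645

2857556645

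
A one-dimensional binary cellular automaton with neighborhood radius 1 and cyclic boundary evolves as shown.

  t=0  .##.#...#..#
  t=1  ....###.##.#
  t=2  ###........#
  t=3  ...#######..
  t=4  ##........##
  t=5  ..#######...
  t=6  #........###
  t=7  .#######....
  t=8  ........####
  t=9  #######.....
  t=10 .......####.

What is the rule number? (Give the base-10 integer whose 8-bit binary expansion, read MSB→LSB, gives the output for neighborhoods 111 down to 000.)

  ### -> .   bit 7 = 0  t=1,i=5
  ##. -> .   bit 6 = 0  t=0,i=2
  #.# -> .   bit 5 = 0  t=0,i=0
  #.. -> #   bit 4 = 1  t=0,i=5
  .## -> .   bit 3 = 0  t=0,i=1
  .#. -> #   bit 2 = 1  t=0,i=4
  ..# -> .   bit 1 = 0  t=0,i=7
  ... -> #   bit 0 = 1  t=0,i=6
  bits 00010101 = 21

21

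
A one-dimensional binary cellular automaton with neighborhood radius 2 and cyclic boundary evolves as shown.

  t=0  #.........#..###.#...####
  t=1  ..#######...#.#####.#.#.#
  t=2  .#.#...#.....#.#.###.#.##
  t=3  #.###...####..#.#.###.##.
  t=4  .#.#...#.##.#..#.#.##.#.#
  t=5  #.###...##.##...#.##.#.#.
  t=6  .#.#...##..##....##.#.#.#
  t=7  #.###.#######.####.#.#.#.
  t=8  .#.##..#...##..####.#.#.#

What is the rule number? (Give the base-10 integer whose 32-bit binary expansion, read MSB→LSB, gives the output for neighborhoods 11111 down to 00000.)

1717165387

  [31] ##### => .  t=0,i=23
  [30] ####. => #  t=0,i=24
  [29] ###.# => #  t=0,i=15
  [28] ###.. => .  t=0,i=0
  [27] ##.## => .  t=3,i=21
  [26] ##.#. => #  t=0,i=16
  [25] ##..# => #  t=3,i=12
  [24] ##... => .  t=0,i=1
  [23] #.### => .  t=1,i=14
  [22] #.##. => #  t=2,i=23
  [21] #.#.# => .  t=1,i=20
  [20] #.#.. => #  t=0,i=17
  [19] #..## => #  t=0,i=12
  [18] #..#. => .  t=3,i=13
  [17] #...# => .  t=0,i=19
  [16] #.... => #  t=0,i=2
  [15] .#### => #  t=0,i=22
  [14] .###. => #  t=0,i=14
  [13] .##.# => .  t=2,i=24
  [12] .##.. => #  t=5,i=12
  [11] .#.## => #  t=1,i=13
  [10] .#.#. => #  t=1,i=21
  [9] .#..# => .  t=0,i=11
  [8] .#... => #  t=0,i=18
  [7] ..### => .  t=0,i=13
  [6] ..##. => #  t=5,i=8
  [5] ..#.# => .  t=1,i=12
  [4] ..#.. => .  t=0,i=10
  [3] ...## => #  t=0,i=20
  [2] ...#. => .  t=0,i=9
  [1] ....# => #  t=0,i=8
  [0] ..... => #  t=0,i=3
  bits 01100110010110011101110101001011 = 1717165387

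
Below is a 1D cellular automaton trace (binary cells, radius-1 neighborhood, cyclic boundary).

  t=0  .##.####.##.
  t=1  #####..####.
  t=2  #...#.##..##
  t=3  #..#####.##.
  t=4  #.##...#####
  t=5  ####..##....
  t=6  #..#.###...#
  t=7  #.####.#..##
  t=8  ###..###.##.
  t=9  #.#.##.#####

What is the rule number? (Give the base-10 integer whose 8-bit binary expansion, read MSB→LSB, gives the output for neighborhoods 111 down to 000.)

  ###|.  b7=0 t=0,i=5
  ##.|#  b6=1 t=0,i=2
  #.#|#  b5=1 t=0,i=3
  #..|.  b4=0 t=0,i=11
  .##|#  b3=1 t=0,i=1
  .#.|#  b2=1 t=2,i=4
  ..#|#  b1=1 t=0,i=0
  ...|.  b0=0 t=2,i=2
  bits 01101110 = 110

110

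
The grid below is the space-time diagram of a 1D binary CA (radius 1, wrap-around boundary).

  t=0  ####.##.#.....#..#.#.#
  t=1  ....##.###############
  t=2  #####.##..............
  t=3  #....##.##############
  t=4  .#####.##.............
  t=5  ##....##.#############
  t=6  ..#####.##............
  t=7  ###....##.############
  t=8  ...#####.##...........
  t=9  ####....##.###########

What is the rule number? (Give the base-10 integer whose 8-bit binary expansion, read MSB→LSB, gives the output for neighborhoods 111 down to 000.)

63

  [7] ### => .  t=0,i=0
  [6] ##. => .  t=0,i=3
  [5] #.# => #  t=0,i=4
  [4] #.. => #  t=0,i=9
  [3] .## => #  t=0,i=5
  [2] .#. => #  t=0,i=8
  [1] ..# => #  t=0,i=13
  [0] ... => #  t=0,i=10
  bits 00111111 = 63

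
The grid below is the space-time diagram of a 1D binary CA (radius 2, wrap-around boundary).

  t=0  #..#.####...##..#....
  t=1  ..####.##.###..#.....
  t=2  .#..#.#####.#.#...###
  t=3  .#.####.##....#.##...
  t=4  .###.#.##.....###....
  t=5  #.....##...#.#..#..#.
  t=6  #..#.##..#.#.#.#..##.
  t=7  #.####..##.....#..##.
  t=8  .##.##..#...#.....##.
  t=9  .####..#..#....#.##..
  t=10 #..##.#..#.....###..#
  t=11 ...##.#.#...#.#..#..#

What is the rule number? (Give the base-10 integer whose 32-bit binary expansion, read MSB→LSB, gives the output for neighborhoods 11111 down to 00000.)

3637913705

  [31] ##### => #  t=2,i=8
  [30] ####. => #  t=0,i=7
  [29] ###.# => .  t=1,i=5
  [28] ###.. => #  t=0,i=8
  [27] ##.## => #  t=1,i=6
  [26] ##.#. => .  t=2,i=0
  [25] ##..# => .  t=0,i=14
  [24] ##... => .  t=0,i=9
  [23] #.### => #  t=0,i=5
  [22] #.##. => #  t=1,i=7
  [21] #.#.# => .  t=2,i=12
  [20] #.#.. => #  t=2,i=1
  [19] #..## => .  t=6,i=17
  [18] #..#. => #  t=0,i=2
  [17] #...# => #  t=0,i=10
  [16] #.... => .  t=0,i=18
  [15] .#### => .  t=0,i=6
  [14] .###. => .  t=1,i=11
  [13] .##.# => #  t=1,i=8
  [12] .##.. => .  t=0,i=13
  [11] .#.## => #  t=0,i=4
  [10] .#.#. => .  t=2,i=13
  [9] .#..# => .  t=0,i=1
  [8] .#... => .  t=0,i=17
  [7] ..### => .  t=1,i=2
  [6] ..##. => #  t=0,i=12
  [5] ..#.# => #  t=0,i=3
  [4] ..#.. => .  t=0,i=0
  [3] ...## => #  t=0,i=11
  [2] ...#. => .  t=0,i=20
  [1] ....# => .  t=0,i=19
  [0] ..... => #  t=1,i=18
  bits 11011000110101100010100001101001 = 3637913705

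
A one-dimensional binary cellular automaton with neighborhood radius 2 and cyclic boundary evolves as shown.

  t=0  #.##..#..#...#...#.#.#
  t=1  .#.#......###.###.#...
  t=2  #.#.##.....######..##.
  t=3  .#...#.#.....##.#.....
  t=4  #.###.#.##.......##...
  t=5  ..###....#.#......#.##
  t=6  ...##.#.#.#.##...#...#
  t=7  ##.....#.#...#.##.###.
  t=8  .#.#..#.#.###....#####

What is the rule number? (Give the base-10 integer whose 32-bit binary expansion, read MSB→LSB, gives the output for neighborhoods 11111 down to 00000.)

  #####|#  b31=1 t=2,i=13
  ####.|.  b30=0 t=2,i=15
  ###.#|#  b29=1 t=1,i=12
  ###..|#  b28=1 t=2,i=16
  ##.##|#  b27=1 t=0,i=1
  ##.#.|.  b26=0 t=1,i=17
  ##..#|.  b25=0 t=0,i=4
  ##...|.  b24=0 t=2,i=6
  #.###|#  b23=1 t=1,i=14
  #.##.|.  b22=0 t=0,i=2
  #.#.#|.  b21=0 t=0,i=19
  #.#..|.  b20=0 t=1,i=3
  #..##|.  b19=0 t=2,i=18
  #..#.|.  b18=0 t=0,i=5
  #...#|#  b17=1 t=0,i=11
  #....|#  b16=1 t=1,i=5
  .####|.  b15=0 t=2,i=12
  .###.|#  b14=1 t=1,i=11
  .##.#|.  b13=0 t=0,i=0
  .##..|#  b12=1 t=0,i=3
  .#.##|.  b11=0 t=0,i=20
  .#.#.|#  b10=1 t=0,i=18
  .#..#|.  b9=0 t=0,i=7
  .#...|#  b8=1 t=0,i=10
  ..###|.  b7=0 t=1,i=10
  ..##.|.  b6=0 t=2,i=19
  ..#.#|.  b5=0 t=0,i=17
  ..#..|.  b4=0 t=0,i=6
  ...##|.  b3=0 t=1,i=9
  ...#.|#  b2=1 t=0,i=12
  ....#|.  b1=0 t=1,i=8
  .....|.  b0=0 t=1,i=6
  bits 10111000100000110101010100000100 = 3095614724

3095614724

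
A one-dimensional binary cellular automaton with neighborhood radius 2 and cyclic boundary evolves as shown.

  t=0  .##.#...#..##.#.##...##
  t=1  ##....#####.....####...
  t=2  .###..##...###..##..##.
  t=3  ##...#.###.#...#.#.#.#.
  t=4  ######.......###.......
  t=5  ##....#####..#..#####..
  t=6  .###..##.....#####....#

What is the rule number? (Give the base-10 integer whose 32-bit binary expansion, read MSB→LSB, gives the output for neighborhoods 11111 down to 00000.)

  nb #####: next=.  (t=1,i=8, bit31=0)
  nb ####.: next=.  (t=1,i=9, bit30=0)
  nb ###.#: next=.  (t=3,i=9, bit29=0)
  nb ###..: next=.  (t=1,i=10, bit28=0)
  nb ##.##: next=#  (t=0,i=0, bit27=1)
  nb ##.#.: next=.  (t=0,i=3, bit26=0)
  nb ##..#: next=.  (t=2,i=4, bit25=0)
  nb ##...: next=#  (t=0,i=18, bit24=1)
  nb #.###: next=.  (t=3,i=7, bit23=0)
  nb #.##.: next=#  (t=0,i=1, bit22=1)
  nb #.#.#: next=.  (t=0,i=14, bit21=0)
  nb #.#..: next=.  (t=0,i=4, bit20=0)
  nb #..##: next=#  (t=0,i=10, bit19=1)
  nb #..#.: next=.  (t=5,i=12, bit18=0)
  nb #...#: next=#  (t=0,i=6, bit17=1)
  nb #....: next=#  (t=1,i=3, bit16=1)
  nb .####: next=#  (t=1,i=7, bit15=1)
  nb .###.: next=.  (t=2,i=2, bit14=0)
  nb .##.#: next=.  (t=0,i=2, bit13=0)
  nb .##..: next=#  (t=0,i=17, bit12=1)
  nb .#.##: next=.  (t=0,i=15, bit11=0)
  nb .#.#.: next=.  (t=3,i=16, bit10=0)
  nb .#..#: next=#  (t=0,i=9, bit9=1)
  nb .#...: next=.  (t=0,i=5, bit8=0)
  nb ..###: next=#  (t=1,i=6, bit7=1)
  nb ..##.: next=.  (t=0,i=11, bit6=0)
  nb ..#.#: next=#  (t=3,i=5, bit5=1)
  nb ..#..: next=#  (t=0,i=8, bit4=1)
  nb ...##: next=.  (t=0,i=20, bit3=0)
  nb ...#.: next=#  (t=0,i=7, bit2=1)
  nb ....#: next=.  (t=1,i=4, bit1=0)
  nb .....: next=#  (t=1,i=13, bit0=1)
  bits 00001001010010111001001010110101 = 155947701

155947701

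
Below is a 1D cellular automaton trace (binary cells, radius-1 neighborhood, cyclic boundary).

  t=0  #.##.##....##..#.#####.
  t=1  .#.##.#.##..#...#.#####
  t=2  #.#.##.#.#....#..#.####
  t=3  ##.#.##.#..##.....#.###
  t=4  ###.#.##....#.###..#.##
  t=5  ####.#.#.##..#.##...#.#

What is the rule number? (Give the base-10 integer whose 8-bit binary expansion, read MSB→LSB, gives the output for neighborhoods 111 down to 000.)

  [7] ### => #  t=0,i=18
  [6] ##. => #  t=0,i=3
  [5] #.# => #  t=0,i=1
  [4] #.. => .  t=0,i=7
  [3] .## => .  t=0,i=2
  [2] .#. => .  t=0,i=0
  [1] ..# => .  t=0,i=10
  [0] ... => #  t=0,i=8
  bits 11100001 = 225

225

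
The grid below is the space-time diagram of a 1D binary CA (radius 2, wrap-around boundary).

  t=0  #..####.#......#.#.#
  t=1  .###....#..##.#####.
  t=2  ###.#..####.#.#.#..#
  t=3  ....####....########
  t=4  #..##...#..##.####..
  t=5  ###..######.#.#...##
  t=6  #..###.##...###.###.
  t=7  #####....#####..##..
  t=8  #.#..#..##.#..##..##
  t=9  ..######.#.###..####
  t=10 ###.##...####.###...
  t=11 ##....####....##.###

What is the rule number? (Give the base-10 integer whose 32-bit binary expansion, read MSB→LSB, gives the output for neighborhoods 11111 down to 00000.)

  nb #####: next=#  (t=1,i=16, bit31=1)
  nb ####.: next=.  (t=0,i=5, bit30=0)
  nb ###.#: next=.  (t=0,i=6, bit29=0)
  nb ###..: next=.  (t=1,i=3, bit28=0)
  nb ##.##: next=.  (t=1,i=13, bit27=0)
  nb ##.#.: next=.  (t=0,i=7, bit26=0)
  nb ##..#: next=#  (t=0,i=1, bit25=1)
  nb ##...: next=#  (t=1,i=4, bit24=1)
  nb #.###: next=#  (t=1,i=14, bit23=1)
  nb #.##.: next=.  (t=0,i=19, bit22=0)
  nb #.#.#: next=#  (t=0,i=17, bit21=1)
  nb #.#..: next=#  (t=0,i=8, bit20=1)
  nb #..##: next=#  (t=0,i=2, bit19=1)
  nb #..#.: next=#  (t=4,i=19, bit18=1)
  nb #...#: next=#  (t=4,i=6, bit17=1)
  nb #....: next=.  (t=0,i=10, bit16=0)
  nb .####: next=.  (t=0,i=4, bit15=0)
  nb .###.: next=#  (t=1,i=2, bit14=1)
  nb .##.#: next=#  (t=1,i=12, bit13=1)
  nb .##..: next=.  (t=0,i=0, bit12=0)
  nb .#.##: next=#  (t=0,i=18, bit11=1)
  nb .#.#.: next=#  (t=0,i=16, bit10=1)
  nb .#..#: next=#  (t=1,i=9, bit9=1)
  nb .#...: next=.  (t=0,i=9, bit8=0)
  nb ..###: next=#  (t=0,i=3, bit7=1)
  nb ..##.: next=.  (t=1,i=11, bit6=0)
  nb ..#.#: next=#  (t=0,i=15, bit5=1)
  nb ..#..: next=#  (t=1,i=8, bit4=1)
  nb ...##: next=#  (t=3,i=3, bit3=1)
  nb ...#.: next=#  (t=0,i=14, bit2=1)
  nb ....#: next=.  (t=0,i=13, bit1=0)
  nb .....: next=#  (t=0,i=11, bit0=1)
  bits 10000011101111100110111010111101 = 2210295485

2210295485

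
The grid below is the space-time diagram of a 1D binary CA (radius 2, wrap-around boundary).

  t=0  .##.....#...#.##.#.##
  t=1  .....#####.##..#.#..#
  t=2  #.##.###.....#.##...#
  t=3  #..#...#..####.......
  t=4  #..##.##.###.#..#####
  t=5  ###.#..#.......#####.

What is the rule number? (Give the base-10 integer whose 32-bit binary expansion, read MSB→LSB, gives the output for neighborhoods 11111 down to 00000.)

2452137399

  nb #####: next=#  (t=1,i=7, bit31=1)
  nb ####.: next=.  (t=1,i=8, bit30=0)
  nb ###.#: next=.  (t=1,i=9, bit29=0)
  nb ###..: next=#  (t=2,i=7, bit28=1)
  nb ##.##: next=.  (t=0,i=0, bit27=0)
  nb ##.#.: next=.  (t=0,i=16, bit26=0)
  nb ##..#: next=#  (t=1,i=13, bit25=1)
  nb ##...: next=.  (t=0,i=3, bit24=0)
  nb #.###: next=.  (t=2,i=5, bit23=0)
  nb #.##.: next=.  (t=0,i=1, bit22=0)
  nb #.#.#: next=#  (t=0,i=17, bit21=1)
  nb #.#..: next=.  (t=1,i=17, bit20=0)
  nb #..##: next=#  (t=3,i=9, bit19=1)
  nb #..#.: next=.  (t=1,i=14, bit18=0)
  nb #...#: next=.  (t=0,i=10, bit17=0)
  nb #....: next=.  (t=0,i=4, bit16=0)
  nb .####: next=#  (t=1,i=6, bit15=1)
  nb .###.: next=.  (t=2,i=6, bit14=0)
  nb .##.#: next=#  (t=0,i=15, bit13=1)
  nb .##..: next=.  (t=0,i=2, bit12=0)
  nb .#.##: next=.  (t=0,i=13, bit11=0)
  nb .#.#.: next=#  (t=1,i=16, bit10=1)
  nb .#..#: next=.  (t=1,i=18, bit9=0)
  nb .#...: next=#  (t=0,i=9, bit8=1)
  nb ..###: next=#  (t=1,i=5, bit7=1)
  nb ..##.: next=.  (t=2,i=20, bit6=0)
  nb ..#.#: next=#  (t=0,i=12, bit5=1)
  nb ..#..: next=#  (t=0,i=8, bit4=1)
  nb ...##: next=.  (t=1,i=4, bit3=0)
  nb ...#.: next=#  (t=0,i=7, bit2=1)
  nb ....#: next=#  (t=0,i=6, bit1=1)
  nb .....: next=#  (t=0,i=5, bit0=1)
  bits 10010010001010001010010110110111 = 2452137399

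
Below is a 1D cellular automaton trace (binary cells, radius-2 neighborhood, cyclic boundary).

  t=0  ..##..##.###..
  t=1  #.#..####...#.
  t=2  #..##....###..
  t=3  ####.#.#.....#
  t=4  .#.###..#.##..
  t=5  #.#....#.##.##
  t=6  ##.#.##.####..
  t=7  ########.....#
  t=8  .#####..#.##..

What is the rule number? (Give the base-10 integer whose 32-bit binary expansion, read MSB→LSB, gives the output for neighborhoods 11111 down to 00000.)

2909678423

  #####|#  b31=1 t=3,i=1
  ####.|.  b30=0 t=1,i=7
  ###.#|#  b29=1 t=3,i=3
  ###..|.  b28=0 t=0,i=11
  ##.##|#  b27=1 t=0,i=8
  ##.#.|#  b26=1 t=3,i=4
  ##..#|.  b25=0 t=0,i=4
  ##...|#  b24=1 t=0,i=12
  #.###|.  b23=0 t=0,i=9
  #.##.|#  b22=1 t=4,i=10
  #.#.#|#  b21=1 t=1,i=0
  #.#..|.  b20=0 t=1,i=2
  #..##|#  b19=1 t=0,i=5
  #..#.|#  b18=1 t=2,i=13
  #...#|#  b17=1 t=1,i=10
  #....|.  b16=0 t=0,i=13
  .####|.  b15=0 t=1,i=6
  .###.|.  b14=0 t=0,i=10
  .##.#|#  b13=1 t=0,i=7
  .##..|.  b12=0 t=0,i=3
  .#.##|#  b11=1 t=4,i=2
  .#.#.|.  b10=0 t=1,i=1
  .#..#|#  b9=1 t=1,i=3
  .#...|#  b8=1 t=3,i=8
  ..###|.  b7=0 t=1,i=5
  ..##.|#  b6=1 t=0,i=2
  ..#.#|.  b5=0 t=1,i=12
  ..#..|#  b4=1 t=2,i=0
  ...##|.  b3=0 t=0,i=1
  ...#.|#  b2=1 t=1,i=11
  ....#|#  b1=1 t=0,i=0
  .....|#  b0=1 t=3,i=10
  bits 10101101011011100010101101010111 = 2909678423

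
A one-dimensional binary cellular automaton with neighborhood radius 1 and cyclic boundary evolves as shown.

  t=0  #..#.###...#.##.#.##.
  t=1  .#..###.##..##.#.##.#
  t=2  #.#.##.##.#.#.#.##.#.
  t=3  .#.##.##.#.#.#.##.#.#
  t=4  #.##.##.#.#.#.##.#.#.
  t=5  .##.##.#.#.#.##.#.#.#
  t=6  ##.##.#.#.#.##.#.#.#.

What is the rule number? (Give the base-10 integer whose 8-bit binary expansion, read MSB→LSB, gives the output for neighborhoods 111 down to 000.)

185

  ### -> #   bit 7 = 1  t=0,i=6
  ##. -> .   bit 6 = 0  t=0,i=7
  #.# -> #   bit 5 = 1  t=0,i=4
  #.. -> #   bit 4 = 1  t=0,i=1
  .## -> #   bit 3 = 1  t=0,i=5
  .#. -> .   bit 2 = 0  t=0,i=0
  ..# -> .   bit 1 = 0  t=0,i=2
  ... -> #   bit 0 = 1  t=0,i=9
  bits 10111001 = 185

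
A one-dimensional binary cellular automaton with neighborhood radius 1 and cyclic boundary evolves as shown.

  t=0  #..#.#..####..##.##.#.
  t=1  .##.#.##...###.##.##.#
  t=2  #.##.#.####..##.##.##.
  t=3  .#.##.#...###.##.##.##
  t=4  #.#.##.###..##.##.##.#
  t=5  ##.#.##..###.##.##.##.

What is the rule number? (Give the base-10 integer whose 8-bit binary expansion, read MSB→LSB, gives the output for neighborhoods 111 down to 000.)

  nb ###: next=.  (t=0,i=9, bit7=0)
  nb ##.: next=#  (t=0,i=11, bit6=1)
  nb #.#: next=#  (t=0,i=4, bit5=1)
  nb #..: next=#  (t=0,i=1, bit4=1)
  nb .##: next=.  (t=0,i=8, bit3=0)
  nb .#.: next=.  (t=0,i=0, bit2=0)
  nb ..#: next=#  (t=0,i=2, bit1=1)
  nb ...: next=#  (t=1,i=9, bit0=1)
  bits 01110011 = 115

115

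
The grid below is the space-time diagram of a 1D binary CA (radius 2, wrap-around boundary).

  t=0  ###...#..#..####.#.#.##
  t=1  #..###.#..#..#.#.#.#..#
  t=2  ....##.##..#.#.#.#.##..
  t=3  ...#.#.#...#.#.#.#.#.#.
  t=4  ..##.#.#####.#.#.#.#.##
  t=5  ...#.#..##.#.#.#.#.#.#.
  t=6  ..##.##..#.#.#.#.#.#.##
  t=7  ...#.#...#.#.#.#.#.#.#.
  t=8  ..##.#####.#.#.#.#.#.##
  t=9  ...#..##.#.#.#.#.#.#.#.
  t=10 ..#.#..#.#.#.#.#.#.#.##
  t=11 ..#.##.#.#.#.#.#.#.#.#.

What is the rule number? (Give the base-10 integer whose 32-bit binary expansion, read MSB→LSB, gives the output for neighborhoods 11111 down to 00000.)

  #####|#  b31=1 t=0,i=0
  ####.|.  b30=0 t=0,i=1
  ###.#|#  b29=1 t=0,i=15
  ###..|.  b28=0 t=0,i=2
  ##.##|.  b27=0 t=2,i=6
  ##.#.|.  b26=0 t=0,i=16
  ##..#|.  b25=0 t=1,i=1
  ##...|#  b24=1 t=0,i=3
  #.###|.  b23=0 t=0,i=21
  #.##.|#  b22=1 t=2,i=7
  #.#.#|#  b21=1 t=0,i=17
  #.#..|#  b20=1 t=1,i=7
  #..##|.  b19=0 t=0,i=11
  #..#.|.  b18=0 t=0,i=8
  #...#|#  b17=1 t=0,i=4
  #....|.  b16=0 t=2,i=22
  .####|#  b15=1 t=0,i=13
  .###.|#  b14=1 t=1,i=4
  .##.#|#  b13=1 t=2,i=5
  .##..|.  b12=0 t=1,i=0
  .#.##|.  b11=0 t=0,i=20
  .#.#.|.  b10=0 t=0,i=18
  .#..#|#  b9=1 t=0,i=7
  .#...|#  b8=1 t=3,i=8
  ..###|.  b7=0 t=0,i=12
  ..##.|.  b6=0 t=1,i=22
  ..#.#|#  b5=1 t=1,i=13
  ..#..|.  b4=0 t=0,i=6
  ...##|#  b3=1 t=2,i=3
  ...#.|#  b2=1 t=0,i=5
  ....#|.  b1=0 t=2,i=2
  .....|.  b0=0 t=2,i=0
  bits 10100001011100101110001100101100 = 2708661036

2708661036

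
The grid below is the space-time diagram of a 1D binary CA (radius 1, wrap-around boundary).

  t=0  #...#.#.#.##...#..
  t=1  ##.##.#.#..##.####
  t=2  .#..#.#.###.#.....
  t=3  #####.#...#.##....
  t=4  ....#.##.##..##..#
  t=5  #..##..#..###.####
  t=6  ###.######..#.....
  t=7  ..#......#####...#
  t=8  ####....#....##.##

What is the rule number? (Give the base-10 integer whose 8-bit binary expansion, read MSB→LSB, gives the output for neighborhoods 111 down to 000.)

86

  ###|.  b7=0 t=1,i=0
  ##.|#  b6=1 t=0,i=11
  #.#|.  b5=0 t=0,i=5
  #..|#  b4=1 t=0,i=1
  .##|.  b3=0 t=0,i=10
  .#.|#  b2=1 t=0,i=0
  ..#|#  b1=1 t=0,i=3
  ...|.  b0=0 t=0,i=2
  bits 01010110 = 86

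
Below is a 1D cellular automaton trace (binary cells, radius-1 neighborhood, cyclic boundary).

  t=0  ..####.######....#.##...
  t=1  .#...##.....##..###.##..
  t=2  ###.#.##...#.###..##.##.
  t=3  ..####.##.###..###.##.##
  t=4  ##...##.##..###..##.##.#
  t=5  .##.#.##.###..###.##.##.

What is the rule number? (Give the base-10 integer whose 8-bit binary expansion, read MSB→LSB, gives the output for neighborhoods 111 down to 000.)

118

  ###|.  b7=0 t=0,i=3
  ##.|#  b6=1 t=0,i=5
  #.#|#  b5=1 t=0,i=6
  #..|#  b4=1 t=0,i=13
  .##|.  b3=0 t=0,i=2
  .#.|#  b2=1 t=0,i=17
  ..#|#  b1=1 t=0,i=1
  ...|.  b0=0 t=0,i=0
  bits 01110110 = 118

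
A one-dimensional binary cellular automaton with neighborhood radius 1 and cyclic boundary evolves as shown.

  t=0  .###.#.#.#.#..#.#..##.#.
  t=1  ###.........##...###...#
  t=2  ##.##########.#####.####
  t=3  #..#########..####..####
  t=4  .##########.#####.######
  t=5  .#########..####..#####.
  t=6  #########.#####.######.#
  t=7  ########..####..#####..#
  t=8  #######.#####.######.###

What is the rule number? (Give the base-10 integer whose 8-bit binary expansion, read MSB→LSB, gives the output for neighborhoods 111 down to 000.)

  ### -> #   bit 7 = 1  t=0,i=2
  ##. -> .   bit 6 = 0  t=0,i=3
  #.# -> .   bit 5 = 0  t=0,i=4
  #.. -> #   bit 4 = 1  t=0,i=12
  .## -> #   bit 3 = 1  t=0,i=1
  .#. -> .   bit 2 = 0  t=0,i=5
  ..# -> #   bit 1 = 1  t=0,i=0
  ... -> #   bit 0 = 1  t=1,i=4
  bits 10011011 = 155

155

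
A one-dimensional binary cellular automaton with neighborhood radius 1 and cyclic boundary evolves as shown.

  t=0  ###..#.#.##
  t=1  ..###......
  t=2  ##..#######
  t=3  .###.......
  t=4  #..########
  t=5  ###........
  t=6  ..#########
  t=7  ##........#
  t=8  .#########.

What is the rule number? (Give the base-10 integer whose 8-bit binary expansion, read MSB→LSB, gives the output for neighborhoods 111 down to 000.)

83

  ###|.  b7=0 t=0,i=0
  ##.|#  b6=1 t=0,i=2
  #.#|.  b5=0 t=0,i=6
  #..|#  b4=1 t=0,i=3
  .##|.  b3=0 t=0,i=9
  .#.|.  b2=0 t=0,i=5
  ..#|#  b1=1 t=0,i=4
  ...|#  b0=1 t=1,i=0
  bits 01010011 = 83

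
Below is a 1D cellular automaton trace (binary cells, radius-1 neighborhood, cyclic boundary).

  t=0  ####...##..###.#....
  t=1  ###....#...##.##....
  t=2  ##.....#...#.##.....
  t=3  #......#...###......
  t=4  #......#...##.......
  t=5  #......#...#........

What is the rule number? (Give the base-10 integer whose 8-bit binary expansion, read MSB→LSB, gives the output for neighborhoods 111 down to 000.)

172

  [7] ### => #  t=0,i=1
  [6] ##. => .  t=0,i=3
  [5] #.# => #  t=0,i=14
  [4] #.. => .  t=0,i=4
  [3] .## => #  t=0,i=0
  [2] .#. => #  t=0,i=15
  [1] ..# => .  t=0,i=6
  [0] ... => .  t=0,i=5
  bits 10101100 = 172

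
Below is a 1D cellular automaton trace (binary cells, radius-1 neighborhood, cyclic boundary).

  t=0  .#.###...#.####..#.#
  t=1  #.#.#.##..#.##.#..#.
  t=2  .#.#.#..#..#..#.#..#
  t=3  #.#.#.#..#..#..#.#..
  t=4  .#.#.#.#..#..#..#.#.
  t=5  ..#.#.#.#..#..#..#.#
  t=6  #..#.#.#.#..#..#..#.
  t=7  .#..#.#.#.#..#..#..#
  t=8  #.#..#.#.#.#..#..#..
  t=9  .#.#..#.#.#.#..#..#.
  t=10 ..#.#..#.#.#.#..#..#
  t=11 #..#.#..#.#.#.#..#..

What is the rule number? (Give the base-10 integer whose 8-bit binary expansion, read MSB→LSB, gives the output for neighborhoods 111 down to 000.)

  ### -> #   bit 7 = 1  t=0,i=4
  ##. -> .   bit 6 = 0  t=0,i=5
  #.# -> #   bit 5 = 1  t=0,i=0
  #.. -> #   bit 4 = 1  t=0,i=6
  .## -> .   bit 3 = 0  t=0,i=3
  .#. -> .   bit 2 = 0  t=0,i=1
  ..# -> .   bit 1 = 0  t=0,i=8
  ... -> #   bit 0 = 1  t=0,i=7
  bits 10110001 = 177

177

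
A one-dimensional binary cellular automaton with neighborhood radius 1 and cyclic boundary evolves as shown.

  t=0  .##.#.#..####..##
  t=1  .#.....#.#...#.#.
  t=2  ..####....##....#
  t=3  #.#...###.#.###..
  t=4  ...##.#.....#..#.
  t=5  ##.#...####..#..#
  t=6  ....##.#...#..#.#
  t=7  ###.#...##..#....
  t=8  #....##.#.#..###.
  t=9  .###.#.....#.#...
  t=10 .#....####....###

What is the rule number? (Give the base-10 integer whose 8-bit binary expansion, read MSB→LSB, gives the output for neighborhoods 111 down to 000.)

  ### -> .   bit 7 = 0  t=0,i=10
  ##. -> .   bit 6 = 0  t=0,i=2
  #.# -> .   bit 5 = 0  t=0,i=0
  #.. -> #   bit 4 = 1  t=0,i=7
  .## -> #   bit 3 = 1  t=0,i=1
  .#. -> .   bit 2 = 0  t=0,i=4
  ..# -> .   bit 1 = 0  t=0,i=8
  ... -> #   bit 0 = 1  t=1,i=3
  bits 00011001 = 25

25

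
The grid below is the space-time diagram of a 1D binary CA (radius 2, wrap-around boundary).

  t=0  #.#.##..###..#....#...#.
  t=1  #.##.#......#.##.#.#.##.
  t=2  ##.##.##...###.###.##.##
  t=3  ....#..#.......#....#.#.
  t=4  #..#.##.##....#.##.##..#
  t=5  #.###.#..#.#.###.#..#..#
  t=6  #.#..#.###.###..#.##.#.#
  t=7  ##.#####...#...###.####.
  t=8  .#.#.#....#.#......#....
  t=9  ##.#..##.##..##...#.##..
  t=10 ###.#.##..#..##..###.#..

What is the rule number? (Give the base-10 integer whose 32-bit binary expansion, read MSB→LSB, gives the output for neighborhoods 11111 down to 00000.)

2225421156

  ##### -> #   bit 31 = 1  t=7,i=5
  ####. -> .   bit 30 = 0  t=2,i=0
  ###.# -> .   bit 29 = 0  t=2,i=1
  ###.. -> .   bit 28 = 0  t=0,i=10
  ##.## -> .   bit 27 = 0  t=2,i=2
  ##.#. -> #   bit 26 = 1  t=1,i=4
  ##..# -> .   bit 25 = 0  t=0,i=6
  ##... -> .   bit 24 = 0  t=2,i=8
  #.### -> #   bit 23 = 1  t=2,i=15
  #.##. -> .   bit 22 = 0  t=0,i=4
  #.#.# -> #   bit 21 = 1  t=0,i=0
  #.#.. -> .   bit 20 = 0  t=1,i=5
  #..## -> .   bit 19 = 0  t=0,i=7
  #..#. -> #   bit 18 = 1  t=0,i=12
  #...# -> .   bit 17 = 0  t=0,i=20
  #.... -> #   bit 16 = 1  t=0,i=15
  .#### -> .   bit 15 = 0  t=2,i=23
  .###. -> .   bit 14 = 0  t=0,i=9
  .##.# -> #   bit 13 = 1  t=1,i=3
  .##.. -> #   bit 12 = 1  t=0,i=5
  .#.## -> #   bit 11 = 1  t=0,i=3
  .#.#. -> .   bit 10 = 0  t=0,i=1
  .#..# -> #   bit 9 = 1  t=3,i=5
  .#... -> #   bit 8 = 1  t=0,i=14
  ..### -> .   bit 7 = 0  t=0,i=8
  ..##. -> #   bit 6 = 1  t=4,i=23
  ..#.# -> #   bit 5 = 1  t=0,i=22
  ..#.. -> .   bit 4 = 0  t=0,i=13
  ...## -> .   bit 3 = 0  t=2,i=10
  ...#. -> #   bit 2 = 1  t=0,i=17
  ....# -> .   bit 1 = 0  t=0,i=16
  ..... -> .   bit 0 = 0  t=1,i=8
  bits 10000100101001010011101101100100 = 2225421156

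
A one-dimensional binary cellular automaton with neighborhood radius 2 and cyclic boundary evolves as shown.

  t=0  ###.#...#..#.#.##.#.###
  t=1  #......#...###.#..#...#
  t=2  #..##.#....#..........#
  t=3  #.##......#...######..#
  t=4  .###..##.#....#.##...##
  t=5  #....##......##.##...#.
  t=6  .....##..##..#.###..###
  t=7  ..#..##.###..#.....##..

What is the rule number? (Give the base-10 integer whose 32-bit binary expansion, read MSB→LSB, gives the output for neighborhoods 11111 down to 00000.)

2288522469

  #####|#  b31=1 t=0,i=0
  ####.|.  b30=0 t=0,i=1
  ###.#|.  b29=0 t=0,i=2
  ###..|.  b28=0 t=3,i=19
  ##.##|#  b27=1 t=3,i=1
  ##.#.|.  b26=0 t=0,i=3
  ##..#|.  b25=0 t=2,i=1
  ##...|.  b24=0 t=1,i=1
  #.###|.  b23=0 t=0,i=20
  #.##.|#  b22=1 t=0,i=15
  #.#.#|#  b21=1 t=0,i=13
  #.#..|.  b20=0 t=0,i=4
  #..##|#  b19=1 t=2,i=2
  #..#.|.  b18=0 t=0,i=10
  #...#|.  b17=0 t=0,i=6
  #....|.  b16=0 t=1,i=2
  .####|.  b15=0 t=0,i=21
  .###.|.  b14=0 t=1,i=12
  .##.#|.  b13=0 t=0,i=16
  .##..|#  b12=1 t=1,i=0
  .#.##|.  b11=0 t=0,i=14
  .#.#.|#  b10=1 t=0,i=12
  .#..#|.  b9=0 t=0,i=9
  .#...|.  b8=0 t=0,i=5
  ..###|#  b7=1 t=1,i=11
  ..##.|#  b6=1 t=1,i=22
  ..#.#|#  b5=1 t=0,i=11
  ..#..|.  b4=0 t=0,i=8
  ...##|.  b3=0 t=1,i=10
  ...#.|#  b2=1 t=0,i=7
  ....#|.  b1=0 t=1,i=5
  .....|#  b0=1 t=1,i=3
  bits 10001000011010000001010011100101 = 2288522469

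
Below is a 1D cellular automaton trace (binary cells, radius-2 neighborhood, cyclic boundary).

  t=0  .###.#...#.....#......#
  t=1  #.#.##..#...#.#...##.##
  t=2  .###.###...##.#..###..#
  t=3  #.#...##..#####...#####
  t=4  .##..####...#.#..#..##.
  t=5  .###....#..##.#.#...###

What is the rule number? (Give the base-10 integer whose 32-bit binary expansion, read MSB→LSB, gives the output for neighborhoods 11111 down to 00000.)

  [31] ##### => #  t=3,i=12
  [30] ####. => .  t=3,i=13
  [29] ###.# => .  t=0,i=3
  [28] ###.. => #  t=2,i=7
  [27] ##.## => .  t=1,i=20
  [26] ##.#. => #  t=0,i=4
  [25] ##..# => #  t=1,i=6
  [24] ##... => .  t=2,i=8
  [23] #.### => .  t=0,i=1
  [22] #.##. => .  t=1,i=4
  [21] #.#.# => #  t=1,i=2
  [20] #.#.. => #  t=0,i=5
  [19] #..## => .  t=2,i=16
  [18] #..#. => #  t=1,i=7
  [17] #...# => .  t=0,i=7
  [16] #.... => .  t=0,i=11
  [15] .#### => .  t=3,i=11
  [14] .###. => #  t=0,i=2
  [13] .##.# => #  t=1,i=19
  [12] .##.. => #  t=1,i=5
  [11] .#.## => #  t=0,i=0
  [10] .#.#. => .  t=1,i=13
  [9] .#..# => .  t=2,i=15
  [8] .#... => .  t=0,i=6
  [7] ..### => .  t=2,i=17
  [6] ..##. => #  t=1,i=18
  [5] ..#.# => #  t=0,i=22
  [4] ..#.. => .  t=0,i=9
  [3] ...## => #  t=1,i=17
  [2] ...#. => #  t=0,i=8
  [1] ....# => .  t=0,i=13
  [0] ..... => #  t=0,i=12
  bits 10010110001101000111100001101101 = 2520021101

2520021101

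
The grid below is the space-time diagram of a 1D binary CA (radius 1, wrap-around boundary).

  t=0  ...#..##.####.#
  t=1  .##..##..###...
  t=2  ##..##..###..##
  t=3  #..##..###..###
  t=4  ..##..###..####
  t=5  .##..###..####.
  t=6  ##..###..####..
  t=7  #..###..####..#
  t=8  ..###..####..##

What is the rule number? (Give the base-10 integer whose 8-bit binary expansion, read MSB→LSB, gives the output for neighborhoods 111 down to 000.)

  ### -> #   bit 7 = 1  t=0,i=10
  ##. -> .   bit 6 = 0  t=0,i=7
  #.# -> .   bit 5 = 0  t=0,i=8
  #.. -> .   bit 4 = 0  t=0,i=0
  .## -> #   bit 3 = 1  t=0,i=6
  .#. -> .   bit 2 = 0  t=0,i=3
  ..# -> #   bit 1 = 1  t=0,i=2
  ... -> #   bit 0 = 1  t=0,i=1
  bits 10001011 = 139

139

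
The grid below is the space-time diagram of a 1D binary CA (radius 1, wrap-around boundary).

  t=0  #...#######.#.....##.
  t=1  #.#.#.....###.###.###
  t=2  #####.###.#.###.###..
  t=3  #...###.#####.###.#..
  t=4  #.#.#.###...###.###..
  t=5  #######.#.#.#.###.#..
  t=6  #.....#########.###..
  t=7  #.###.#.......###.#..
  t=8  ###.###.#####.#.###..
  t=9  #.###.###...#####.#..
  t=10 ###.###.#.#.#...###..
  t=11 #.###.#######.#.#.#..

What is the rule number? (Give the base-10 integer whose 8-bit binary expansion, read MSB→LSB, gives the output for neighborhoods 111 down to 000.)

  [7] ### => .  t=0,i=5
  [6] ##. => #  t=0,i=10
  [5] #.# => #  t=0,i=11
  [4] #.. => .  t=0,i=1
  [3] .## => #  t=0,i=4
  [2] .#. => #  t=0,i=0
  [1] ..# => .  t=0,i=3
  [0] ... => #  t=0,i=2
  bits 01101101 = 109

109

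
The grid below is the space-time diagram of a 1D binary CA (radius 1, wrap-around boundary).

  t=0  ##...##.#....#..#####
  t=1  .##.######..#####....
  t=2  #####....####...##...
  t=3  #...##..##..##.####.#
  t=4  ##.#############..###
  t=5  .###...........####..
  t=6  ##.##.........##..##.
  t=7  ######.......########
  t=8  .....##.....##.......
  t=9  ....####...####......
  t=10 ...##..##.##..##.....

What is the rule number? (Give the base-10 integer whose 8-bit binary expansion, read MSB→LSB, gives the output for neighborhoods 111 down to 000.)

  nb ###: next=.  (t=0,i=0, bit7=0)
  nb ##.: next=#  (t=0,i=1, bit6=1)
  nb #.#: next=#  (t=0,i=7, bit5=1)
  nb #..: next=#  (t=0,i=2, bit4=1)
  nb .##: next=#  (t=0,i=5, bit3=1)
  nb .#.: next=#  (t=0,i=8, bit2=1)
  nb ..#: next=#  (t=0,i=4, bit1=1)
  nb ...: next=.  (t=0,i=3, bit0=0)
  bits 01111110 = 126

126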